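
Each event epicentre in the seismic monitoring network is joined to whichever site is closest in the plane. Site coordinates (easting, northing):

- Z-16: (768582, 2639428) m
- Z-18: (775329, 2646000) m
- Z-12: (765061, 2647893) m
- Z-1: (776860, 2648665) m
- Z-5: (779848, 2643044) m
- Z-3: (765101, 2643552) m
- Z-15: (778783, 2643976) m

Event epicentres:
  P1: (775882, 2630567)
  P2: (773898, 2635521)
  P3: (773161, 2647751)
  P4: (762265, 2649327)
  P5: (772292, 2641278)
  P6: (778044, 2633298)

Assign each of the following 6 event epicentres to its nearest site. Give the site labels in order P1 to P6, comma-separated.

P1 → Z-16 (d²=131807321.00)
P2 → Z-16 (d²=43524505.00)
P3 → Z-18 (d²=7766225.00)
P4 → Z-12 (d²=9873972.00)
P5 → Z-16 (d²=17186600.00)
P6 → Z-5 (d²=98238932.00)

Z-16, Z-16, Z-18, Z-12, Z-16, Z-5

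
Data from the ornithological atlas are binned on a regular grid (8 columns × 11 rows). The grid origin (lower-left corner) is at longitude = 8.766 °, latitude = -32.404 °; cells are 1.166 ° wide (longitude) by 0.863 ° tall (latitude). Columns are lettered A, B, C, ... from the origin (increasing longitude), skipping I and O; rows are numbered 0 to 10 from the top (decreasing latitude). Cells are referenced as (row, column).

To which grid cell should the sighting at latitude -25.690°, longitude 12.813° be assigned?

(3, D)

Column index: ⌊(12.813 − 8.766) / 1.166⌋ = ⌊3.471⌋ = 3 → column D
Row offset from origin: ⌊(-25.690 − -32.404) / 0.863⌋ = ⌊7.780⌋ = 7 → row 3 (counted from top)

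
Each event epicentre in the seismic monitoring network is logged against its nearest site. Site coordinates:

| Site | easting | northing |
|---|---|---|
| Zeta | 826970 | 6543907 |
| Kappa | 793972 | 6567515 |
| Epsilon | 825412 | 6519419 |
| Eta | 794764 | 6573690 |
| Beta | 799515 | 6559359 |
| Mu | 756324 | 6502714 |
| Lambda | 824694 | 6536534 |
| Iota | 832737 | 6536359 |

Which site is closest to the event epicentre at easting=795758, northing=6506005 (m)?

Squared distances to each site:
Zeta: 2410750548.000; Kappa: 3786669896.000; Epsilon: 1059295112.000; Eta: 4582247261.000; Beta: 2860764365.000; Mu: 1565871037.000; Lambda: 1769311937.000; Iota: 2288811757.000.
Minimum at Epsilon.

Epsilon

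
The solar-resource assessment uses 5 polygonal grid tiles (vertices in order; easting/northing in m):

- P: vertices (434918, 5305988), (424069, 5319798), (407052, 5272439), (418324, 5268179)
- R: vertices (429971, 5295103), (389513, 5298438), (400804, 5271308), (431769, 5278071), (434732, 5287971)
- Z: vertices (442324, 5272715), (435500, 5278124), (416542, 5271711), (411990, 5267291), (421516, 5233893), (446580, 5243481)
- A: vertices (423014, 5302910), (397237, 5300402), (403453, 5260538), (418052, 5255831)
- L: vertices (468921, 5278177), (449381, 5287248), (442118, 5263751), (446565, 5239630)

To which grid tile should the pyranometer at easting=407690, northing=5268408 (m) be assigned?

A

Cast a ray rightward from (407690, 5268408). For each polygon, the edges (by vertex number in listed order) whose endpoints lie on opposite sides of northing = 5268408, where each meets that height, and whether that is right or left of the point:
P: 3–4 at easting≈417718.1 (right), 4–1 at easting≈418424.5 (right) → 2 crossings.
R: no edge straddles that height → 0 crossings.
Z: 3–4 at easting≈413140.4 (right), 6–1 at easting≈442951.0 (right) → 2 crossings.
A: 2–3 at easting≈402225.8 (left), 4–1 at easting≈419377.6 (right) → 1 crossing.
L: 2–3 at easting≈443557.5 (right), 4–1 at easting≈463255.3 (right) → 2 crossings.
Only A has an odd count, so the point is inside A.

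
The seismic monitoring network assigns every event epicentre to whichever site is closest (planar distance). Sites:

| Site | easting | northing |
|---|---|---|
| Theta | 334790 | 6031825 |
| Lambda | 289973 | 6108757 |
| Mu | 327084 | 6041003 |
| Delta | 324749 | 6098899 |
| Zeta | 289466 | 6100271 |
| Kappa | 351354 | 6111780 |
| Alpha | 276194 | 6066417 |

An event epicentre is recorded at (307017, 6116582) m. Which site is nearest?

Squared distances to each site:
Theta: 7955088578.000; Lambda: 351728561.000; Mu: 6114869730.000; Delta: 627112313.000; Zeta: 574086322.000; Kappa: 1988828773.000; Alpha: 3466584554.000.
Minimum at Lambda.

Lambda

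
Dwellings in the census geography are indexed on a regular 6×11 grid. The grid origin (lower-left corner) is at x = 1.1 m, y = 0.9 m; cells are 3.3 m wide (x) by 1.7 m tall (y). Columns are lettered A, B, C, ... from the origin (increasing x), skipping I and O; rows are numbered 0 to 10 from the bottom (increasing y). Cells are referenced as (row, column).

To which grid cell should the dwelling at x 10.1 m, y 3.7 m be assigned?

(1, C)

Column index: ⌊(10.1 − 1.1) / 3.3⌋ = ⌊2.727⌋ = 2 → column C
Row offset from origin: ⌊(3.7 − 0.9) / 1.7⌋ = ⌊1.647⌋ = 1 → row 1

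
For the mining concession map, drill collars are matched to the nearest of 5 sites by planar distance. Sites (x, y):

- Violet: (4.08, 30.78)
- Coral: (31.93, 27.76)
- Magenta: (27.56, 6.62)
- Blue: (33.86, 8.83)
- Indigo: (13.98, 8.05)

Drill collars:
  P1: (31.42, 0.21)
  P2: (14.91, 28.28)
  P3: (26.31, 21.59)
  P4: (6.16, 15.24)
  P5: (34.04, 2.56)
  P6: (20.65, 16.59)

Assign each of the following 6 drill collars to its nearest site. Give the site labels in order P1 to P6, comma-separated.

Magenta, Violet, Coral, Indigo, Blue, Indigo

P1 → Magenta (d²=55.99)
P2 → Violet (d²=123.54)
P3 → Coral (d²=69.65)
P4 → Indigo (d²=112.85)
P5 → Blue (d²=39.35)
P6 → Indigo (d²=117.42)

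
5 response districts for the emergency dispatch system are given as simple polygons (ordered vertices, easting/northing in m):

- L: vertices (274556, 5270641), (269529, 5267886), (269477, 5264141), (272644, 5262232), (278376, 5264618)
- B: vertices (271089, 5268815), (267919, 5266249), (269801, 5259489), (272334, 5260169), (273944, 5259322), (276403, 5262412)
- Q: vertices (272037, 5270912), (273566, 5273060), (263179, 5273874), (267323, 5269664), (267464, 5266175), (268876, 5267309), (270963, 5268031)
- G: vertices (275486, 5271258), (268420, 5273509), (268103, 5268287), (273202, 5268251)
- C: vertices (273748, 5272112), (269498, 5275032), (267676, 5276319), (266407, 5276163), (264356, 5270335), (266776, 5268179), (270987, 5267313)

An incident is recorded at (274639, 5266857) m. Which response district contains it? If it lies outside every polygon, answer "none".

Cast a ray rightward from (274639, 5266857). For each polygon, the edges (by vertex number in listed order) whose endpoints lie on opposite sides of northing = 5266857, where each meets that height, and whether that is right or left of the point:
L: 2–3 at easting≈269514.7 (left), 5–1 at easting≈276955.9 (right) → 1 crossing.
B: 1–2 at easting≈268670.1 (left), 6–1 at easting≈272714.0 (left) → 0 crossings.
Q: 4–5 at easting≈267436.4 (left), 5–6 at easting≈268313.2 (left) → 0 crossings.
G: no edge straddles that height → 0 crossings.
C: no edge straddles that height → 0 crossings.
Only L has an odd count, so the point is inside L.

L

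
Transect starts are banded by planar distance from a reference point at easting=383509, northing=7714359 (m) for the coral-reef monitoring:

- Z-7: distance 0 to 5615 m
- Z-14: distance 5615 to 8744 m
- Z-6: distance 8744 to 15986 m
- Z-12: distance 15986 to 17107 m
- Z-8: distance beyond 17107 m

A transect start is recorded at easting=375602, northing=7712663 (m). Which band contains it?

Distance = √((375602−383509)² + (7712663−7714359)²) = √(62520649.000 + 2876416.000) = 8086.845 m.
5615 ≤ 8086.845 < 8744 → Z-14.

Z-14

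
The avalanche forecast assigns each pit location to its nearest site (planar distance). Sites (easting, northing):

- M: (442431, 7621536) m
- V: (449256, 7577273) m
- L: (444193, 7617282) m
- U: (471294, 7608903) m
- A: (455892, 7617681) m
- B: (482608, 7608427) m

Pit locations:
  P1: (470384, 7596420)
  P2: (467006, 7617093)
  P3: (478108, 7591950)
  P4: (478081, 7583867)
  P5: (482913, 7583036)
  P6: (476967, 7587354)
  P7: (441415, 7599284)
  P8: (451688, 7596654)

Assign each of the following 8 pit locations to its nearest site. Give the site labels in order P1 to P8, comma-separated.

P1 → U (d²=156653389.00)
P2 → U (d²=85463044.00)
P3 → B (d²=291741529.00)
P4 → B (d²=623687329.00)
P5 → B (d²=644795906.00)
P6 → B (d²=475892210.00)
P7 → L (d²=331645288.00)
P8 → V (d²=381537785.00)

U, U, B, B, B, B, L, V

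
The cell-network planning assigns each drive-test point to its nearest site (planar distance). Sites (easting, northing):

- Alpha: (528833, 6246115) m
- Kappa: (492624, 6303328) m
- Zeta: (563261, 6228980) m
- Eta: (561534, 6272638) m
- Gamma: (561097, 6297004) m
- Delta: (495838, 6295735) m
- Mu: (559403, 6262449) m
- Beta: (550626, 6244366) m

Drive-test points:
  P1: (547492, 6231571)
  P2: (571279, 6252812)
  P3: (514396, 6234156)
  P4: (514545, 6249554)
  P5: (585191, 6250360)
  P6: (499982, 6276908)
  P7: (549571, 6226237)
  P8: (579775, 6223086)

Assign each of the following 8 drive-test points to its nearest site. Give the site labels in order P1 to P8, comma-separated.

P1 → Beta (d²=173533981.00)
P2 → Mu (d²=233911145.00)
P3 → Alpha (d²=351444650.00)
P4 → Alpha (d²=215973665.00)
P5 → Mu (d²=811164865.00)
P6 → Delta (d²=371628665.00)
P7 → Zeta (d²=194940149.00)
P8 → Zeta (d²=307451432.00)

Beta, Mu, Alpha, Alpha, Mu, Delta, Zeta, Zeta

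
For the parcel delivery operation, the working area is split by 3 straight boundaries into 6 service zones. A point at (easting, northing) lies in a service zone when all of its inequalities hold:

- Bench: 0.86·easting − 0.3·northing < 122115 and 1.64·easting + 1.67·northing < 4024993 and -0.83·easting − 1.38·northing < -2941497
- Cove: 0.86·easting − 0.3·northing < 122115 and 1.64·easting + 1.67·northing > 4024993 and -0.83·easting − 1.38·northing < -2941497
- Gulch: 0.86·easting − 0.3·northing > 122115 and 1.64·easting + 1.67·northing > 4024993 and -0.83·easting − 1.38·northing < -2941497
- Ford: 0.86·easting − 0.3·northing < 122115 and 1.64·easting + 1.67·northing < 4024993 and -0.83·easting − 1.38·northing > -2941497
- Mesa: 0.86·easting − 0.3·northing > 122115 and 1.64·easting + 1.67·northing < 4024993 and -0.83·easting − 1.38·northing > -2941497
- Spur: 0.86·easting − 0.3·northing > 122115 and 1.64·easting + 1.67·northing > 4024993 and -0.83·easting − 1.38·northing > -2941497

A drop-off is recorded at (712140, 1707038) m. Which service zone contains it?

0.86·712140 − 0.3·1707038 = 100329.000, which is < 122115
1.64·712140 + 1.67·1707038 = 4018663.060, which is < 4024993
-0.83·712140 − 1.38·1707038 = -2946788.640, which is < -2941497
This sign pattern matches Bench.

Bench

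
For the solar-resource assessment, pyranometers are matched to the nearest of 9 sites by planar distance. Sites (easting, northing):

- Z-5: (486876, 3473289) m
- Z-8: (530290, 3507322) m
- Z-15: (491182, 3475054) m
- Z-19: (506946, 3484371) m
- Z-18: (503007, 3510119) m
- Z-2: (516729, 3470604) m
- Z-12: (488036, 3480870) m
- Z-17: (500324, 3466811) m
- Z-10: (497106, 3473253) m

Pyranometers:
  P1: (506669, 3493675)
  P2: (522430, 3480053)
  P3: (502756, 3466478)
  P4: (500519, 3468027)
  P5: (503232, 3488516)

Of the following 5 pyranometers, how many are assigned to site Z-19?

2

P1 → Z-19
P2 → Z-2
P3 → Z-17
P4 → Z-17
P5 → Z-19
2 of the 5 go to Z-19.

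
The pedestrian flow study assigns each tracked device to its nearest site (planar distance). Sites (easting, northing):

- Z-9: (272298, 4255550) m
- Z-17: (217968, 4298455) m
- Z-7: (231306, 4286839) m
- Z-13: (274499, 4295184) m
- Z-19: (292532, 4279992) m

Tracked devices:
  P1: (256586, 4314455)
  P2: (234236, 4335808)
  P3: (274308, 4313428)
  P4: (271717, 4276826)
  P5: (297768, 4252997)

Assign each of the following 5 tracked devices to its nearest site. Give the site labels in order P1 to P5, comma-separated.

Z-13, Z-17, Z-13, Z-13, Z-9

P1 → Z-13 (d²=692247010.00)
P2 → Z-17 (d²=1659894433.00)
P3 → Z-13 (d²=332880017.00)
P4 → Z-13 (d²=344755688.00)
P5 → Z-9 (d²=655238709.00)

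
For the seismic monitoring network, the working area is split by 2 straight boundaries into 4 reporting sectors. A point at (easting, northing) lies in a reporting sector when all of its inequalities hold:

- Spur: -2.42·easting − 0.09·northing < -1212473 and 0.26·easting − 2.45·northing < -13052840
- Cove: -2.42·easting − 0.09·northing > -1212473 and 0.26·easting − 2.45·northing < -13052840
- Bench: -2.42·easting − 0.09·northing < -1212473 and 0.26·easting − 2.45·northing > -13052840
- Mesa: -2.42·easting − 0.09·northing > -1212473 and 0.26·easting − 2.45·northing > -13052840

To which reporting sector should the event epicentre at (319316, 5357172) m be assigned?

-2.42·319316 − 0.09·5357172 = -1254890.200, which is < -1212473
0.26·319316 − 2.45·5357172 = -13042049.240, which is > -13052840
This sign pattern matches Bench.

Bench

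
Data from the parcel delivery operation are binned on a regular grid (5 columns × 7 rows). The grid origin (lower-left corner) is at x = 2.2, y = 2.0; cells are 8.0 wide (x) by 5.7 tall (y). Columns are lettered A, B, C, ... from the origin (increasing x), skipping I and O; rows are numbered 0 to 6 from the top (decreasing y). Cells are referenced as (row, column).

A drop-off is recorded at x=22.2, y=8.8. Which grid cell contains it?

Column index: ⌊(22.2 − 2.2) / 8.0⌋ = ⌊2.500⌋ = 2 → column C
Row offset from origin: ⌊(8.8 − 2.0) / 5.7⌋ = ⌊1.193⌋ = 1 → row 5 (counted from top)

(5, C)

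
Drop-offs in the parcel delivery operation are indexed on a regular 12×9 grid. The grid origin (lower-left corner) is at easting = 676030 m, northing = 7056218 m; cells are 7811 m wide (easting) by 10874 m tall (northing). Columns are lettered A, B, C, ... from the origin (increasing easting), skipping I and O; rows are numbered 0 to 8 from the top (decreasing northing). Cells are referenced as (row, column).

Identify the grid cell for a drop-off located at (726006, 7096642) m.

(5, G)

Column index: ⌊(726006 − 676030) / 7811⌋ = ⌊6.398⌋ = 6 → column G
Row offset from origin: ⌊(7096642 − 7056218) / 10874⌋ = ⌊3.717⌋ = 3 → row 5 (counted from top)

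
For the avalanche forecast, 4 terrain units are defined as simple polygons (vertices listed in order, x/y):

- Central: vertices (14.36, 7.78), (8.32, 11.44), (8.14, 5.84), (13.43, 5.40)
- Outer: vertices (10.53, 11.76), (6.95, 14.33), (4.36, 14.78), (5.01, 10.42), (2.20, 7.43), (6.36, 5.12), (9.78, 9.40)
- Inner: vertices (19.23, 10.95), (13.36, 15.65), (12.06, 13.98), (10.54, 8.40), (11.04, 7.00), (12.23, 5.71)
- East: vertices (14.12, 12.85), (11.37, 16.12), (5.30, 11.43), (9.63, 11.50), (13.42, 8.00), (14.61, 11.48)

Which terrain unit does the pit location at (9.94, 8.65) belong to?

Cast a ray rightward from (9.94, 8.65). For each polygon, the edges (by vertex number in listed order) whose endpoints lie on opposite sides of y = 8.65, where each meets that height, and whether that is right or left of the point:
Central: 1–2 at x≈12.924 (right), 2–3 at x≈8.230 (left) → 1 crossing.
Outer: 4–5 at x≈3.347 (left), 6–7 at x≈9.181 (left) → 0 crossings.
Inner: 3–4 at x≈10.608 (right), 6–1 at x≈16.157 (right) → 2 crossings.
East: 4–5 at x≈12.716 (right), 5–6 at x≈13.642 (right) → 2 crossings.
Only Central has an odd count, so the point is inside Central.

Central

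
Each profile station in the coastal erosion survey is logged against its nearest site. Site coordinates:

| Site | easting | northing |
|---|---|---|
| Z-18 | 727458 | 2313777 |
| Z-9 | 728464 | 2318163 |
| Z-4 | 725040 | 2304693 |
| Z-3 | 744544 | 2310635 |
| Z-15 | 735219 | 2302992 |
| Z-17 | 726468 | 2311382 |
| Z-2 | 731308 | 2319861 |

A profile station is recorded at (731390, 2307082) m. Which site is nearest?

Z-15

Squared distances to each site:
Z-18: 60283649.000; Z-9: 131350037.000; Z-4: 46029821.000; Z-3: 185651525.000; Z-15: 31389341.000; Z-17: 42716084.000; Z-2: 163309565.000.
Minimum at Z-15.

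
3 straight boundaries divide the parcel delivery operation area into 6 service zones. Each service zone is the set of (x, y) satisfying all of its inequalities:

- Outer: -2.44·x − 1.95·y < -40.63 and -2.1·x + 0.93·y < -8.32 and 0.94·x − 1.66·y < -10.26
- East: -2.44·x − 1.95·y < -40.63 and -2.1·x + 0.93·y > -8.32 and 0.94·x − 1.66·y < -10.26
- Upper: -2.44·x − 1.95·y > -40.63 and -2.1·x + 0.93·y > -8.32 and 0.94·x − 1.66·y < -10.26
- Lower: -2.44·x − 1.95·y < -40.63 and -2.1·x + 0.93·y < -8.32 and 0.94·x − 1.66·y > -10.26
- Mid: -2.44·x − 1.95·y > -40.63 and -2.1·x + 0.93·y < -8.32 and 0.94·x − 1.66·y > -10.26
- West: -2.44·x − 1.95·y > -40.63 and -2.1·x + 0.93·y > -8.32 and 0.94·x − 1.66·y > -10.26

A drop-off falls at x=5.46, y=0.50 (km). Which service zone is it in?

-2.44·5.46 − 1.95·0.50 = -14.297, which is > -40.63
-2.1·5.46 + 0.93·0.50 = -11.001, which is < -8.32
0.94·5.46 − 1.66·0.50 = 4.302, which is > -10.26
This sign pattern matches Mid.

Mid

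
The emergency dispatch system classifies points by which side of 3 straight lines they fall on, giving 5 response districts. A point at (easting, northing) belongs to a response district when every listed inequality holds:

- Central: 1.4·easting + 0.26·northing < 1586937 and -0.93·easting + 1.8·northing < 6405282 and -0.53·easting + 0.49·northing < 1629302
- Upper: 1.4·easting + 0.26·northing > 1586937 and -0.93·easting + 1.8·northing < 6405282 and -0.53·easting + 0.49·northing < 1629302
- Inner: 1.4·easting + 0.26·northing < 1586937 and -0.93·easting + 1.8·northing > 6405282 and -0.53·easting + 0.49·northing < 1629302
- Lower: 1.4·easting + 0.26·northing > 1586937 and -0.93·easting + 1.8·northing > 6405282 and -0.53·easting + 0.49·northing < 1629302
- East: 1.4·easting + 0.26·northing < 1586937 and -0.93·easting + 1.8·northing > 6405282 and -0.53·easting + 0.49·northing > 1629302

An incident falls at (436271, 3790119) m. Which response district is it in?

1.4·436271 + 0.26·3790119 = 1596210.340, which is > 1586937
-0.93·436271 + 1.8·3790119 = 6416482.170, which is > 6405282
-0.53·436271 + 0.49·3790119 = 1625934.680, which is < 1629302
This sign pattern matches Lower.

Lower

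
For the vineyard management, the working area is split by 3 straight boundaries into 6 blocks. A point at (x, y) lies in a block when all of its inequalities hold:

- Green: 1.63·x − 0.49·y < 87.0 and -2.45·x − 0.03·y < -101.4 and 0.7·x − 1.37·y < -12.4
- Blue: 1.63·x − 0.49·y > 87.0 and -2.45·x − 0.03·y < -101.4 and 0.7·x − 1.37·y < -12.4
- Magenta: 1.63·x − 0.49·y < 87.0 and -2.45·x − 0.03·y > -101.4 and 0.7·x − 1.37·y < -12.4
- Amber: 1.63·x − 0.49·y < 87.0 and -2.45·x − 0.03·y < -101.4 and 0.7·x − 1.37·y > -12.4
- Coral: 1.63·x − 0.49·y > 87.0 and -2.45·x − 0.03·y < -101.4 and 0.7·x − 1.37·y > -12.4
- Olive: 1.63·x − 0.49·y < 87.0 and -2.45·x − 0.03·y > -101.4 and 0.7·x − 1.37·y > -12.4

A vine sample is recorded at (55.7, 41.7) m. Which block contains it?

Green

1.63·55.7 − 0.49·41.7 = 70.358, which is < 87.0
-2.45·55.7 − 0.03·41.7 = -137.716, which is < -101.4
0.7·55.7 − 1.37·41.7 = -18.139, which is < -12.4
This sign pattern matches Green.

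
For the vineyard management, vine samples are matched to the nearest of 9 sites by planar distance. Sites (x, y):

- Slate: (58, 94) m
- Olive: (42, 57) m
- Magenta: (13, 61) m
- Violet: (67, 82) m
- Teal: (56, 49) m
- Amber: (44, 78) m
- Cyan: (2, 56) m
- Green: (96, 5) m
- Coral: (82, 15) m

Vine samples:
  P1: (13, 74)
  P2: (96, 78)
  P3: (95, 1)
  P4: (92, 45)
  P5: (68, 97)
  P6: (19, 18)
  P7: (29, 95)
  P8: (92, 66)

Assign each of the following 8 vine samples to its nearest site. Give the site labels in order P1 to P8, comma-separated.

P1 → Magenta (d²=169.00)
P2 → Violet (d²=857.00)
P3 → Green (d²=17.00)
P4 → Coral (d²=1000.00)
P5 → Slate (d²=109.00)
P6 → Cyan (d²=1733.00)
P7 → Amber (d²=514.00)
P8 → Violet (d²=881.00)

Magenta, Violet, Green, Coral, Slate, Cyan, Amber, Violet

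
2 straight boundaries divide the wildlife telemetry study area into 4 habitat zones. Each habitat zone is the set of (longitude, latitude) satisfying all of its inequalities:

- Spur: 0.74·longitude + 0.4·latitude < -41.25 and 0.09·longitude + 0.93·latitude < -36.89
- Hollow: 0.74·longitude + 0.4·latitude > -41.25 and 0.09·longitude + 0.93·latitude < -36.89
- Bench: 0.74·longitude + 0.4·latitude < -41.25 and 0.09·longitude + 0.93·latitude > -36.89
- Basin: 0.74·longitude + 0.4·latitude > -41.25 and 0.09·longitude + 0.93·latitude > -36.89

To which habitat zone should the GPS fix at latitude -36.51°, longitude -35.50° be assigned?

Hollow

0.74·-35.50 + 0.4·-36.51 = -40.874, which is > -41.25
0.09·-35.50 + 0.93·-36.51 = -37.149, which is < -36.89
This sign pattern matches Hollow.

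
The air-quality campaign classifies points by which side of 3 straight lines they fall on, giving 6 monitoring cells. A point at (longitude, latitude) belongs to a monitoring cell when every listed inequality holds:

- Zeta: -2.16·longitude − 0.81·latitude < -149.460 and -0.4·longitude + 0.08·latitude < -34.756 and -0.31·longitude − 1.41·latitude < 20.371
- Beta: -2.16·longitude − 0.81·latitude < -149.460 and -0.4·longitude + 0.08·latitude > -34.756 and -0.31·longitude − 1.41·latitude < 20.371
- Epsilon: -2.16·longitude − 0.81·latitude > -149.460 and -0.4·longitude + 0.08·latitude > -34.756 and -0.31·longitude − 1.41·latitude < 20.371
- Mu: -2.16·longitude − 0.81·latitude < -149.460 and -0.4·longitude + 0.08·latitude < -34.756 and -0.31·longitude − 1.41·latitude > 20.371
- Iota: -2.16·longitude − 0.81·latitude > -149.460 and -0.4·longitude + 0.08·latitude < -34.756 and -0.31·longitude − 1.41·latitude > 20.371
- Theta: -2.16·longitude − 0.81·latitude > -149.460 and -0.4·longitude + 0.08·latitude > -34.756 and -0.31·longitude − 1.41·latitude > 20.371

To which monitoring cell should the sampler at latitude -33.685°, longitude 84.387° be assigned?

-2.16·84.387 − 0.81·-33.685 = -154.991, which is < -149.460
-0.4·84.387 + 0.08·-33.685 = -36.450, which is < -34.756
-0.31·84.387 − 1.41·-33.685 = 21.336, which is > 20.371
This sign pattern matches Mu.

Mu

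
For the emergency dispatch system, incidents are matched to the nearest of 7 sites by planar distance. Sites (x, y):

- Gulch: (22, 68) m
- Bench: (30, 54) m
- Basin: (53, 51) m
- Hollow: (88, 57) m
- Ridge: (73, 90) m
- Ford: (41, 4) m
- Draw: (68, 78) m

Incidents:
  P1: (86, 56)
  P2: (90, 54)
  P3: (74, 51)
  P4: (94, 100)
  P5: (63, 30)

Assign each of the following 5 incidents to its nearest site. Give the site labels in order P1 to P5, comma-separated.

Hollow, Hollow, Hollow, Ridge, Basin

P1 → Hollow (d²=5.00)
P2 → Hollow (d²=13.00)
P3 → Hollow (d²=232.00)
P4 → Ridge (d²=541.00)
P5 → Basin (d²=541.00)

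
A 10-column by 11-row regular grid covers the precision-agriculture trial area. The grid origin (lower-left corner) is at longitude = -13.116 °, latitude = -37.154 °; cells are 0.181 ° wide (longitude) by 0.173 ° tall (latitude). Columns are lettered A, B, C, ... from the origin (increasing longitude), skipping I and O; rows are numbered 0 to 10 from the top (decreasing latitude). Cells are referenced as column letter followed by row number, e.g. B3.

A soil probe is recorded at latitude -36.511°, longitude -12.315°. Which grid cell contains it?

E7

Column index: ⌊(-12.315 − -13.116) / 0.181⌋ = ⌊4.425⌋ = 4 → column E
Row offset from origin: ⌊(-36.511 − -37.154) / 0.173⌋ = ⌊3.717⌋ = 3 → row 7 (counted from top)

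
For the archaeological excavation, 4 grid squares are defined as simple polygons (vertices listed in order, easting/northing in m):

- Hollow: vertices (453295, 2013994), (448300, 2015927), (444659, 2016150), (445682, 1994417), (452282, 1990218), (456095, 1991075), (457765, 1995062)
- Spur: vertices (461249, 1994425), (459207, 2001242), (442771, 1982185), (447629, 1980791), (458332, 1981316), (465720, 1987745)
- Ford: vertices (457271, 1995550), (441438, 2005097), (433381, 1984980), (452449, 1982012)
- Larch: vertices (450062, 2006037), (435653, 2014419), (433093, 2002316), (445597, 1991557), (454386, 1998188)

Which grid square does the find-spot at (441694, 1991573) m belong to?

Ford

Cast a ray rightward from (441694, 1991573). For each polygon, the edges (by vertex number in listed order) whose endpoints lie on opposite sides of northing = 1991573, where each meets that height, and whether that is right or left of the point:
Hollow: 4–5 at easting≈450152.2 (right), 6–7 at easting≈456303.6 (right) → 2 crossings.
Spur: 2–3 at easting≈450867.8 (right), 6–1 at easting≈463157.9 (right) → 2 crossings.
Ford: 2–3 at easting≈436021.5 (left), 4–1 at easting≈455854.5 (right) → 1 crossing.
Larch: 3–4 at easting≈445578.4 (right), 4–5 at easting≈445618.2 (right) → 2 crossings.
Only Ford has an odd count, so the point is inside Ford.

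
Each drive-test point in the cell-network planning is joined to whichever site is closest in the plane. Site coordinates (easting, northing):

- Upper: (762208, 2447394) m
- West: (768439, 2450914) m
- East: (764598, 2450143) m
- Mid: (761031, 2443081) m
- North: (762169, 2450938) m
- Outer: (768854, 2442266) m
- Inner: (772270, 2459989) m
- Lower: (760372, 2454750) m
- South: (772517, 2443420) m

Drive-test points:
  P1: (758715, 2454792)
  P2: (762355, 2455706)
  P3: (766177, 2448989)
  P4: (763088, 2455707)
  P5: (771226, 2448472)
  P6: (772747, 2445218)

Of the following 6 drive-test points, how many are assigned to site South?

1

P1 → Lower
P2 → Lower
P3 → East
P4 → Lower
P5 → West
P6 → South
1 of the 6 goes to South.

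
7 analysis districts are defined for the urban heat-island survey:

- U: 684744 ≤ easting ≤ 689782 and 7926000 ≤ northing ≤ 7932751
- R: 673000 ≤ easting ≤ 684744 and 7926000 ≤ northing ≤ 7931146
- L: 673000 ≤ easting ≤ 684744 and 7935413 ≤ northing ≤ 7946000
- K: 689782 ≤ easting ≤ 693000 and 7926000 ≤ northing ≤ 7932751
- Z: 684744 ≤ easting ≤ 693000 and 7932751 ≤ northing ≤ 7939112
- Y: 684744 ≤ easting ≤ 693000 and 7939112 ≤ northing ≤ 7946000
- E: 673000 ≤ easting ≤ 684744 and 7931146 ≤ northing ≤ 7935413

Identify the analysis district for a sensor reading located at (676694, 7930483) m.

R

The point has easting = 676694 and northing = 7930483.
Only R satisfies 673000 ≤ easting ≤ 684744 and 7926000 ≤ northing ≤ 7931146.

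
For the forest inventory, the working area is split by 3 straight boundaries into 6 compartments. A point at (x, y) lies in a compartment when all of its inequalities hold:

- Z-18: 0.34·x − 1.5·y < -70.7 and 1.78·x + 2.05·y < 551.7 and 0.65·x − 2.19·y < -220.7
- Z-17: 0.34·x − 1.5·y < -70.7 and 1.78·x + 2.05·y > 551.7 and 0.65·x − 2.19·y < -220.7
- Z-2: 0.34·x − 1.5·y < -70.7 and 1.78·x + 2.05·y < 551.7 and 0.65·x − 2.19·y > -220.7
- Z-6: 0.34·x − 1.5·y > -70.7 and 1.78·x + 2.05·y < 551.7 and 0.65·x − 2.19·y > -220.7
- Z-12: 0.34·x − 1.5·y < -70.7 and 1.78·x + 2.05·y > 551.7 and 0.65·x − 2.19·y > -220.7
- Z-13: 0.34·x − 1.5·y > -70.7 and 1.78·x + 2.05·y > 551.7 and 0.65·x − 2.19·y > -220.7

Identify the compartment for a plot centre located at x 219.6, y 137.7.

Z-12

0.34·219.6 − 1.5·137.7 = -131.886, which is < -70.7
1.78·219.6 + 2.05·137.7 = 673.173, which is > 551.7
0.65·219.6 − 2.19·137.7 = -158.823, which is > -220.7
This sign pattern matches Z-12.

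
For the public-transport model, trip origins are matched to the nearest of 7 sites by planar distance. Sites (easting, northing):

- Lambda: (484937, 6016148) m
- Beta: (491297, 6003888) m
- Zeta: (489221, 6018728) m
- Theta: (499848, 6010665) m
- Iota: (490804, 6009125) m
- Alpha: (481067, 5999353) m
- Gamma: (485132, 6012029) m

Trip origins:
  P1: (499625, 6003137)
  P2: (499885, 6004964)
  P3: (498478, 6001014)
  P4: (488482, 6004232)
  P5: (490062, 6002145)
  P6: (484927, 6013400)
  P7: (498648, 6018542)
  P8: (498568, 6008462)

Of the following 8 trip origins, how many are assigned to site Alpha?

0

P1 → Theta
P2 → Theta
P3 → Beta
P4 → Beta
P5 → Beta
P6 → Gamma
P7 → Theta
P8 → Theta
0 of the 8 go to Alpha.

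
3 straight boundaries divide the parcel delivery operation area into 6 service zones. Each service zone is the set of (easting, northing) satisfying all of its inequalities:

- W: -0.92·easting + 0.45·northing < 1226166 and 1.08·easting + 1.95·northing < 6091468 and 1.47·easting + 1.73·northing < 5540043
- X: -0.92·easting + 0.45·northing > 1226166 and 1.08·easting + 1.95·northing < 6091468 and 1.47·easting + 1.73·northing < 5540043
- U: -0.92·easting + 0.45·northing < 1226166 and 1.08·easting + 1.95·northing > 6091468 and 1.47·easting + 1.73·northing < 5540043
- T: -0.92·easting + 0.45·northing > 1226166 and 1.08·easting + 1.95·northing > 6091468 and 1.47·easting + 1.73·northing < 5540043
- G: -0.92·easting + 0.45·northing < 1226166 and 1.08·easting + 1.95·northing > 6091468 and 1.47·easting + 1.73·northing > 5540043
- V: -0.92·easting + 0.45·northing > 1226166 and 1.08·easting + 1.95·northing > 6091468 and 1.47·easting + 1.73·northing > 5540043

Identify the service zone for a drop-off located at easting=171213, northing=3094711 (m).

V

-0.92·171213 + 0.45·3094711 = 1235103.990, which is > 1226166
1.08·171213 + 1.95·3094711 = 6219596.490, which is > 6091468
1.47·171213 + 1.73·3094711 = 5605533.140, which is > 5540043
This sign pattern matches V.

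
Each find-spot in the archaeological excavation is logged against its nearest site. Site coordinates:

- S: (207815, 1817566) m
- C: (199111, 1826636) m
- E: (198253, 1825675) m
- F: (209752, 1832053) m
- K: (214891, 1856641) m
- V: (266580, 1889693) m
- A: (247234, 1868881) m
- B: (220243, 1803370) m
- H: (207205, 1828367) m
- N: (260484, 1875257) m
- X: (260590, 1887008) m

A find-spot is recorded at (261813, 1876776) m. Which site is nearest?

N

Squared distances to each site:
S: 6421608104.000; C: 6445560404.000; E: 6651185801.000; F: 4710494450.000; K: 2607092309.000; V: 189573178.000; A: 274878266.000; B: 7116505736.000; H: 5325464945.000; N: 4073602.000; X: 106189553.000.
Minimum at N.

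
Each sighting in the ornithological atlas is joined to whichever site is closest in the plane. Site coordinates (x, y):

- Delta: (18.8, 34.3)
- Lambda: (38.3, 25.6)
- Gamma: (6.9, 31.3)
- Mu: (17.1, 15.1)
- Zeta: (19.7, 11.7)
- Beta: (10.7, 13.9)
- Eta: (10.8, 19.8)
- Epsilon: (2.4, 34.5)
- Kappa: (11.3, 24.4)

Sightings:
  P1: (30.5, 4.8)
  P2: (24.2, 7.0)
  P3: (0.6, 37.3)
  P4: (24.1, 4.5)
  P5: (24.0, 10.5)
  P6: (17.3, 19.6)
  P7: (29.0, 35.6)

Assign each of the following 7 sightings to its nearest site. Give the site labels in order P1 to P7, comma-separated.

Zeta, Zeta, Epsilon, Zeta, Zeta, Mu, Delta

P1 → Zeta (d²=164.25)
P2 → Zeta (d²=42.34)
P3 → Epsilon (d²=11.08)
P4 → Zeta (d²=71.20)
P5 → Zeta (d²=19.93)
P6 → Mu (d²=20.29)
P7 → Delta (d²=105.73)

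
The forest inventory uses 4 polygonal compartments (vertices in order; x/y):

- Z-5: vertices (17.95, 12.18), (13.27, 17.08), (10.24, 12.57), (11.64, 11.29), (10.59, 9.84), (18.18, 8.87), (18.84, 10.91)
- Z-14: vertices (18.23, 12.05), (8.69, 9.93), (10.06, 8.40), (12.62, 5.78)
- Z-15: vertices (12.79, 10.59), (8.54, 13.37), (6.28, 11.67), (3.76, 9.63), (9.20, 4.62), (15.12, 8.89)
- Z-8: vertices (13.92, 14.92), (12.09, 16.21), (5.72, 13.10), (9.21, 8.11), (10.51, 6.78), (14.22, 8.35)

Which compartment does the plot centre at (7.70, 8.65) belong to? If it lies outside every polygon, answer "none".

Z-15

Cast a ray rightward from (7.70, 8.65). For each polygon, the edges (by vertex number in listed order) whose endpoints lie on opposite sides of y = 8.65, where each meets that height, and whether that is right or left of the point:
Z-5: no edge straddles that height → 0 crossings.
Z-14: 2–3 at x≈9.836 (right), 4–1 at x≈15.188 (right) → 2 crossings.
Z-15: 4–5 at x≈4.824 (left), 5–6 at x≈14.787 (right) → 1 crossing.
Z-8: 3–4 at x≈8.832 (right), 6–1 at x≈14.206 (right) → 2 crossings.
Only Z-15 has an odd count, so the point is inside Z-15.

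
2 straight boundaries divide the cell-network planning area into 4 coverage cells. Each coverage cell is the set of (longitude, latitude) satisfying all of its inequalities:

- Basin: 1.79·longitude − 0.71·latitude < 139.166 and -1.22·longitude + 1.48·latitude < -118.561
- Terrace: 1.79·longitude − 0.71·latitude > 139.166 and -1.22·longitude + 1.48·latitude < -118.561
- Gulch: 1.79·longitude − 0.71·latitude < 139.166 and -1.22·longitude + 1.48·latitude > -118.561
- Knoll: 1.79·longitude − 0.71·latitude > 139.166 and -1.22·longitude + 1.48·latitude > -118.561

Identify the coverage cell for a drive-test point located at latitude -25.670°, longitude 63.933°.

Gulch

1.79·63.933 − 0.71·-25.670 = 132.666, which is < 139.166
-1.22·63.933 + 1.48·-25.670 = -115.990, which is > -118.561
This sign pattern matches Gulch.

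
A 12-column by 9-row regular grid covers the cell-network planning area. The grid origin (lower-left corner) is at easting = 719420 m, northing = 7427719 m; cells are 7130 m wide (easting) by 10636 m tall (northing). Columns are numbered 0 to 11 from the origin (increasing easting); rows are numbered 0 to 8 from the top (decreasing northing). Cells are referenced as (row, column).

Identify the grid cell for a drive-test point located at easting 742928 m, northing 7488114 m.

(3, 3)

Column index: ⌊(742928 − 719420) / 7130⌋ = ⌊3.297⌋ = 3
Row offset from origin: ⌊(7488114 − 7427719) / 10636⌋ = ⌊5.678⌋ = 5 → row 3 (counted from top)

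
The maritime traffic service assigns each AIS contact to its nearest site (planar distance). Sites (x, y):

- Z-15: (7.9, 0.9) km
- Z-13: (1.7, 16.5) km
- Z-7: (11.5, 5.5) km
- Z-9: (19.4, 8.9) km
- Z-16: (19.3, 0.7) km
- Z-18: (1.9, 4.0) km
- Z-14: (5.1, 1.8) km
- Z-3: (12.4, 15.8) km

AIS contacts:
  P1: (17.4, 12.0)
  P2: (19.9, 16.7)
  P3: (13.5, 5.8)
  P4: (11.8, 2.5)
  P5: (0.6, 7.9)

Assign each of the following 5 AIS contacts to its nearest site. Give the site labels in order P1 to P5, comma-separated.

P1 → Z-9 (d²=13.61)
P2 → Z-3 (d²=57.06)
P3 → Z-7 (d²=4.09)
P4 → Z-7 (d²=9.09)
P5 → Z-18 (d²=16.90)

Z-9, Z-3, Z-7, Z-7, Z-18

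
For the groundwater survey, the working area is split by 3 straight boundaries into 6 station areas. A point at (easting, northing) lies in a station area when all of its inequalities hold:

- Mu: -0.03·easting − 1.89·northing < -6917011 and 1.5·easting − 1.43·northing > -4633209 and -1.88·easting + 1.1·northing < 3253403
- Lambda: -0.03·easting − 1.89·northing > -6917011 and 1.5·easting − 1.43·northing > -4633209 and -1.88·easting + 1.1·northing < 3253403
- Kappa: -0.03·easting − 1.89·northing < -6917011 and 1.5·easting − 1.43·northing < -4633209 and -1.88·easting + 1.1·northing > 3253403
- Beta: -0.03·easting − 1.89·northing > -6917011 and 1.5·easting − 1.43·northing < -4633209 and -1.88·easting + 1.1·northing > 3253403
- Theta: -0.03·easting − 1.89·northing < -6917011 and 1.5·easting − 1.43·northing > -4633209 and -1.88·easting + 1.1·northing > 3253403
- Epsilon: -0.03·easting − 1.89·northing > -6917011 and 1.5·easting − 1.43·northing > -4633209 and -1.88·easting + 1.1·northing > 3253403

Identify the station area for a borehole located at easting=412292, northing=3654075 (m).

Mu

-0.03·412292 − 1.89·3654075 = -6918570.510, which is < -6917011
1.5·412292 − 1.43·3654075 = -4606889.250, which is > -4633209
-1.88·412292 + 1.1·3654075 = 3244373.540, which is < 3253403
This sign pattern matches Mu.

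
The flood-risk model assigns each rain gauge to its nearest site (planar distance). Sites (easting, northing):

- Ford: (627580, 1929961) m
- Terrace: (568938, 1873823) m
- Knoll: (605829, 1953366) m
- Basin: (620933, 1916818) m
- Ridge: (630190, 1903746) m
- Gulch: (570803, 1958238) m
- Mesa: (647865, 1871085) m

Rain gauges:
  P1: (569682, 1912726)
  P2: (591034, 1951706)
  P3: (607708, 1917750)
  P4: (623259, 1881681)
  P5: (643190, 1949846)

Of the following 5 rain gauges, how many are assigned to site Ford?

P1 → Terrace
P2 → Knoll
P3 → Basin
P4 → Ridge
P5 → Ford
1 of the 5 goes to Ford.

1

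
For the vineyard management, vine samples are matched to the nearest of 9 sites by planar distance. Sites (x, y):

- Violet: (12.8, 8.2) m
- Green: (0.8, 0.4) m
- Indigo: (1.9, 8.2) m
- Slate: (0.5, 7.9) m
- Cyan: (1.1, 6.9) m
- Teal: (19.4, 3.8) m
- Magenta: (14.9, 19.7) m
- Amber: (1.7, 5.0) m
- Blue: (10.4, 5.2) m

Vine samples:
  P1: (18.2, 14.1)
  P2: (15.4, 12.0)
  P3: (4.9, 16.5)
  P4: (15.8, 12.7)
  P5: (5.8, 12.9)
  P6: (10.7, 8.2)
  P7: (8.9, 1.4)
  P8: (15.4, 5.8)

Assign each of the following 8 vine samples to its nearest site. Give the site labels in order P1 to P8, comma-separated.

P1 → Magenta (d²=42.25)
P2 → Violet (d²=21.20)
P3 → Indigo (d²=77.89)
P4 → Violet (d²=29.25)
P5 → Indigo (d²=37.30)
P6 → Violet (d²=4.41)
P7 → Blue (d²=16.69)
P8 → Violet (d²=12.52)

Magenta, Violet, Indigo, Violet, Indigo, Violet, Blue, Violet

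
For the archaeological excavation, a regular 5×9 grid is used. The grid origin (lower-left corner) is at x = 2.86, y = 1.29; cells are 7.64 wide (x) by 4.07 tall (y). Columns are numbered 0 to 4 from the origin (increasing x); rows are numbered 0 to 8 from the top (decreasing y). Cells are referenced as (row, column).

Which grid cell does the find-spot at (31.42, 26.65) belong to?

(2, 3)

Column index: ⌊(31.42 − 2.86) / 7.64⌋ = ⌊3.738⌋ = 3
Row offset from origin: ⌊(26.65 − 1.29) / 4.07⌋ = ⌊6.231⌋ = 6 → row 2 (counted from top)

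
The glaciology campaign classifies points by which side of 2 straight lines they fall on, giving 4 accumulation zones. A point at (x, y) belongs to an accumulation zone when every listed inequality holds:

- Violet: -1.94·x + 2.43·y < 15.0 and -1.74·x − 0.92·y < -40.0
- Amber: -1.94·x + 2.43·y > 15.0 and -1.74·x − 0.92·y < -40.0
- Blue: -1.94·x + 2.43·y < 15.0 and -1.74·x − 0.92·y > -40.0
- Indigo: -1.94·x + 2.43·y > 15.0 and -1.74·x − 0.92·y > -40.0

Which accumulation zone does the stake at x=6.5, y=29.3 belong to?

-1.94·6.5 + 2.43·29.3 = 58.589, which is > 15.0
-1.74·6.5 − 0.92·29.3 = -38.266, which is > -40.0
This sign pattern matches Indigo.

Indigo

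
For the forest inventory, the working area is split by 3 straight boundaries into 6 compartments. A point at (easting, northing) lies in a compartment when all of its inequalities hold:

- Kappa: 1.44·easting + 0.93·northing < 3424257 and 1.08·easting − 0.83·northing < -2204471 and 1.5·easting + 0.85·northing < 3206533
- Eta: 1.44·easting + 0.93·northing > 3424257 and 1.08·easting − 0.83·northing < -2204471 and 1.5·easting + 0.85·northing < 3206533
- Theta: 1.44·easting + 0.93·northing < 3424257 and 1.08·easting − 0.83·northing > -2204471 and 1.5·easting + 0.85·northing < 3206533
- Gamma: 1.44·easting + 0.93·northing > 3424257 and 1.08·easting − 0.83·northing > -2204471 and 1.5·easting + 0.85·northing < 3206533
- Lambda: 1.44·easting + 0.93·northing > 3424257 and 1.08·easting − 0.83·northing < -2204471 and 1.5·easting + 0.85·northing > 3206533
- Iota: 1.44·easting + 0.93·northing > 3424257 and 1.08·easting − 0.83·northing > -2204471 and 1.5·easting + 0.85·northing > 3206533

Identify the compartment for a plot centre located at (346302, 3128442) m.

1.44·346302 + 0.93·3128442 = 3408125.940, which is < 3424257
1.08·346302 − 0.83·3128442 = -2222600.700, which is < -2204471
1.5·346302 + 0.85·3128442 = 3178628.700, which is < 3206533
This sign pattern matches Kappa.

Kappa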